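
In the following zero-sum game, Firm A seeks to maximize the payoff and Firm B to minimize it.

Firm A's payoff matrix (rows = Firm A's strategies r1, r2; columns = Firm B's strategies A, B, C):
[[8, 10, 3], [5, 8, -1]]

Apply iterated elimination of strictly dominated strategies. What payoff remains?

3

Row r2 is strictly dominated by row r1 (8>5, 10>8, 3>-1); eliminate r2.
Column A is strictly dominated by C for Firm B (3<8); eliminate A.
Column B is strictly dominated by C for Firm B (3<10); eliminate B.
Only (r1, C) remains, with payoff 3.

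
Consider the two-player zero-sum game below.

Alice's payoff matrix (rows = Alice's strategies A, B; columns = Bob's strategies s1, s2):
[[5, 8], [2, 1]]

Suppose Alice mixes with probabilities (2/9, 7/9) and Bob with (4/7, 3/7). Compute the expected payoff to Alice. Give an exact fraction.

55/21

Against (4/7, 3/7), each row's expected payoff is A: 44/7; B: 11/7.
Taking the (2/9, 7/9)-weighted average: (2/9)·(44/7) + (7/9)·(11/7) = 55/21.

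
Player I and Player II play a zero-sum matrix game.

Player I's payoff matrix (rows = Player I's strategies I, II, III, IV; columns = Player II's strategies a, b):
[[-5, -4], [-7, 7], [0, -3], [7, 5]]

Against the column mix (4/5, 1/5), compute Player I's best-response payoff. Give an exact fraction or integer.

33/5

I: (-5)·(4/5) + (-4)·(1/5) = -24/5.
II: (-7)·(4/5) + (7)·(1/5) = -21/5.
III: (0)·(4/5) + (-3)·(1/5) = -3/5.
IV: (7)·(4/5) + (5)·(1/5) = 33/5.
The best pure response is IV with expected payoff 33/5.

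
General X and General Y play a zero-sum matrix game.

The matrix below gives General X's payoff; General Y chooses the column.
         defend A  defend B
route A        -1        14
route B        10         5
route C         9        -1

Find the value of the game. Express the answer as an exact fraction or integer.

29/4

Row route C is strictly dominated by row route B, so General X never plays it.
The remaining 2×2 game on (route A, route B) × (defend A, defend B) has no saddle point. Let General X play route A with probability p; indifference gives −p + 10(1−p) = 14p + 5(1−p), so p = 1/4.
Similarly General Y's optimal q on defend A is 9/20, and the value is -1·(9/20) + (14)·(11/20) = 29/4.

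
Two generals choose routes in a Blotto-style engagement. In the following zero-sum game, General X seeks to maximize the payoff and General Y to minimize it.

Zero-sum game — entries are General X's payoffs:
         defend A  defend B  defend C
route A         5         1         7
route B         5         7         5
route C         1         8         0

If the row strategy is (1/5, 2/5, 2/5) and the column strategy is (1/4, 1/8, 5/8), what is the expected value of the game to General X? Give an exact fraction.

15/4

Against (1/4, 1/8, 5/8), each row's expected payoff is route A: 23/4; route B: 21/4; route C: 5/4.
Taking the (1/5, 2/5, 2/5)-weighted average: (1/5)·(23/4) + (2/5)·(21/4) + (2/5)·(5/4) = 15/4.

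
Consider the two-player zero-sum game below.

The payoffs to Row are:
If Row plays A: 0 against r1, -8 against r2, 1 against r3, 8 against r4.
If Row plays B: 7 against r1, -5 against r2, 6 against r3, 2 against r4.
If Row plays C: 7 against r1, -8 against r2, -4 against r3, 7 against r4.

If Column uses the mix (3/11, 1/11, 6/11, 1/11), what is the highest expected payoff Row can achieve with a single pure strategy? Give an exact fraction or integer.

A: (0)·(3/11) + (-8)·(1/11) + (1)·(6/11) + (8)·(1/11) = 6/11.
B: (7)·(3/11) + (-5)·(1/11) + (6)·(6/11) + (2)·(1/11) = 54/11.
C: (7)·(3/11) + (-8)·(1/11) + (-4)·(6/11) + (7)·(1/11) = -4/11.
The best pure response is B with expected payoff 54/11.

54/11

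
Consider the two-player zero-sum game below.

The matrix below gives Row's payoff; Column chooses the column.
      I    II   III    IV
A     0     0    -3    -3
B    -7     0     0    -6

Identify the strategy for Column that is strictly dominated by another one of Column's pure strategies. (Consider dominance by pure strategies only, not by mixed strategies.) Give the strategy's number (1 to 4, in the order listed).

2

Column prefers columns that give Row less. Compare II with IV: -3 < 0, -6 < 0.
So IV strictly dominates II for Column; II is strictly dominated.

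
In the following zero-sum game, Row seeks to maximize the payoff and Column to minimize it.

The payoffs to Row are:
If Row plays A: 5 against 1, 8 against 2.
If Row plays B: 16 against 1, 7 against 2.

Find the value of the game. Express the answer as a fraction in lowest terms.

Row minima are 5 and 7, so Row's maximin is 7; column maxima are 16 and 8, so Column's minimax is 8. These differ, so the equilibrium is in mixed strategies.
Let Row play A with probability p. Column is indifferent when 5p + 16(1−p) = 8p + 7(1−p), giving p = 3/4.
Let Column play 1 with probability q. Row is indifferent when 5q + 8(1−q) = 16q + 7(1−q), giving q = 1/12.
The value is 5·(1/12) + (8)·(11/12) = 31/4.

31/4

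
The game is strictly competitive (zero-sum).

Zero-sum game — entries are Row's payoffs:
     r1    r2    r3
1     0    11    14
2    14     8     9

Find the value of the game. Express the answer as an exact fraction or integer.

Column r3 is strictly dominated by r2 for Column (it gives Row more in every row).
The remaining 2×2 game on (1, 2) × (r1, r2) has no saddle point. Let Row play 1 with probability p; indifference gives 14(1−p) = 11p + 8(1−p), so p = 6/17.
Similarly Column's optimal q on r1 is 3/17, and the value is 0·(3/17) + (11)·(14/17) = 154/17.

154/17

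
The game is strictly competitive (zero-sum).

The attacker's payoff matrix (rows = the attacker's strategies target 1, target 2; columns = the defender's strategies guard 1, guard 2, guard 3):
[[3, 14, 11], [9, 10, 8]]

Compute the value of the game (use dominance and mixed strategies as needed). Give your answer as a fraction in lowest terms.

Column guard 2 is strictly dominated by guard 3 for the defender (it gives the attacker more in every row).
The remaining 2×2 game on (target 1, target 2) × (guard 1, guard 3) has no saddle point. Let the attacker play target 1 with probability p; indifference gives 3p + 9(1−p) = 11p + 8(1−p), so p = 1/9.
Similarly the defender's optimal q on guard 1 is 1/3, and the value is 3·(1/3) + (11)·(2/3) = 25/3.

25/3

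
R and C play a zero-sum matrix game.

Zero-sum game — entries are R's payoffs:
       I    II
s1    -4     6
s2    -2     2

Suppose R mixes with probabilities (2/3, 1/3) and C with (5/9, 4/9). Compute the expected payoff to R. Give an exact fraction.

Against (5/9, 4/9), each row's expected payoff is s1: 4/9; s2: -2/9.
Taking the (2/3, 1/3)-weighted average: (2/3)·(4/9) + (1/3)·(-2/9) = 2/9.

2/9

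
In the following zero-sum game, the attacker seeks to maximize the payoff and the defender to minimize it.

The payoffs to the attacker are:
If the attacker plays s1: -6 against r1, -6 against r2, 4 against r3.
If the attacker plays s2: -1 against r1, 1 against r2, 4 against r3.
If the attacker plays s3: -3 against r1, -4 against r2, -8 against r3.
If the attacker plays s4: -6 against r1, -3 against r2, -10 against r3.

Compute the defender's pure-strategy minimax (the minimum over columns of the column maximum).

-1

The worst case (largest entry) in each column is r1: -1, r2: 1, r3: 4.
The best (smallest) of these is -1.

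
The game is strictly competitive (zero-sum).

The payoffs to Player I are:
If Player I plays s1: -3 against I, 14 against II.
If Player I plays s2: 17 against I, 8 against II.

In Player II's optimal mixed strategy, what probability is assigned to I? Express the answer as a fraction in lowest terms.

Row minima are -3 and 8, so Player I's maximin is 8; column maxima are 17 and 14, so Player II's minimax is 14. These differ, so the equilibrium is in mixed strategies.
Let Player II play I with probability q. Player I is indifferent when −3q + 14(1−q) = 17q + 8(1−q), giving q = 3/13.

3/13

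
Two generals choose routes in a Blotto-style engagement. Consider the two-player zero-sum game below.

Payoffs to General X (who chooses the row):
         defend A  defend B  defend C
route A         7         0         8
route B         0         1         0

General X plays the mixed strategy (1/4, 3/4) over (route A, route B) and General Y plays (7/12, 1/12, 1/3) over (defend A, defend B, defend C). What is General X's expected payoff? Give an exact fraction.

Against (7/12, 1/12, 1/3), each row's expected payoff is route A: 27/4; route B: 1/12.
Taking the (1/4, 3/4)-weighted average: (1/4)·(27/4) + (3/4)·(1/12) = 7/4.

7/4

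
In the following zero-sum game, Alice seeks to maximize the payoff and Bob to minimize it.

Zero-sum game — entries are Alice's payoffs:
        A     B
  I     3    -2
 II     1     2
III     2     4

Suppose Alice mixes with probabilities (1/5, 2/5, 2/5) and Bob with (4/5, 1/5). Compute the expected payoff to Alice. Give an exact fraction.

Against (4/5, 1/5), each row's expected payoff is I: 2; II: 6/5; III: 12/5.
Taking the (1/5, 2/5, 2/5)-weighted average: (1/5)·(2) + (2/5)·(6/5) + (2/5)·(12/5) = 46/25.

46/25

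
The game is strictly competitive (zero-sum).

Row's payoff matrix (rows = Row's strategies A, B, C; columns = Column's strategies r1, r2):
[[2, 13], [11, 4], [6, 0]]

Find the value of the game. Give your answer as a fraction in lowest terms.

Row C is strictly dominated by row B, so Row never plays it.
The remaining 2×2 game on (A, B) × (r1, r2) has no saddle point. Let Row play A with probability p; indifference gives 2p + 11(1−p) = 13p + 4(1−p), so p = 7/18.
Similarly Column's optimal q on r1 is 1/2, and the value is 2·(1/2) + (13)·(1/2) = 15/2.

15/2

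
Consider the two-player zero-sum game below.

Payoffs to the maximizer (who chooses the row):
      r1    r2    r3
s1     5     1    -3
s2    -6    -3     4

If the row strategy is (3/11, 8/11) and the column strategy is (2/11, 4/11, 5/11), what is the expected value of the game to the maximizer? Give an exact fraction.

Against (2/11, 4/11, 5/11), each row's expected payoff is s1: -1/11; s2: -4/11.
Taking the (3/11, 8/11)-weighted average: (3/11)·(-1/11) + (8/11)·(-4/11) = -35/121.

-35/121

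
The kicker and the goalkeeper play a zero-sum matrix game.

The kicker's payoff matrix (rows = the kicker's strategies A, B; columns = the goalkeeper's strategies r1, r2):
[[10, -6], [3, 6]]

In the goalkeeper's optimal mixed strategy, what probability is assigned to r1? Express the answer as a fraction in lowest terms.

12/19

Row minima are -6 and 3, so the kicker's maximin is 3; column maxima are 10 and 6, so the goalkeeper's minimax is 6. These differ, so the equilibrium is in mixed strategies.
Let the goalkeeper play r1 with probability q. The kicker is indifferent when 10q − 6(1−q) = 3q + 6(1−q), giving q = 12/19.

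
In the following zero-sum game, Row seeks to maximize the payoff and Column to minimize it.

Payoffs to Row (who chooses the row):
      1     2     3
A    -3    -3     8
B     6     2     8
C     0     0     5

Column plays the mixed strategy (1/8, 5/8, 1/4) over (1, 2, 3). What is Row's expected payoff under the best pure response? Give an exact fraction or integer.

A: (-3)·(1/8) + (-3)·(5/8) + (8)·(1/4) = -1/4.
B: (6)·(1/8) + (2)·(5/8) + (8)·(1/4) = 4.
C: (0)·(1/8) + (0)·(5/8) + (5)·(1/4) = 5/4.
The best pure response is B with expected payoff 4.

4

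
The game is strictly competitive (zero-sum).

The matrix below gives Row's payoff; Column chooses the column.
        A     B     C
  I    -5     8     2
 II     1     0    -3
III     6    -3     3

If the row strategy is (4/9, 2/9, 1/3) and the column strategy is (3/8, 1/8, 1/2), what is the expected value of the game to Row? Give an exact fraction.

67/72

Against (3/8, 1/8, 1/2), each row's expected payoff is I: 1/8; II: -9/8; III: 27/8.
Taking the (4/9, 2/9, 1/3)-weighted average: (4/9)·(1/8) + (2/9)·(-9/8) + (1/3)·(27/8) = 67/72.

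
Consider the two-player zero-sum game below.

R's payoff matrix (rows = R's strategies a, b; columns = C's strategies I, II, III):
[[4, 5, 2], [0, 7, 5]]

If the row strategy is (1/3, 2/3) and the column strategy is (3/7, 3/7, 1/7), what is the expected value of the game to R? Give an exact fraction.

27/7

Against (3/7, 3/7, 1/7), each row's expected payoff is a: 29/7; b: 26/7.
Taking the (1/3, 2/3)-weighted average: (1/3)·(29/7) + (2/3)·(26/7) = 27/7.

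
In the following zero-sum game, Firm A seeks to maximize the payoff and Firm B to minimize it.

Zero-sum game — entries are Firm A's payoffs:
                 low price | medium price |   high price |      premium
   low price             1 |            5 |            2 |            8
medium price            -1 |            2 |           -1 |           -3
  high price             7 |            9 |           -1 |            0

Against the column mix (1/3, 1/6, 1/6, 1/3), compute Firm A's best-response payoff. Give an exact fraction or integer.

25/6

low price: (1)·(1/3) + (5)·(1/6) + (2)·(1/6) + (8)·(1/3) = 25/6.
medium price: (-1)·(1/3) + (2)·(1/6) + (-1)·(1/6) + (-3)·(1/3) = -7/6.
high price: (7)·(1/3) + (9)·(1/6) + (-1)·(1/6) + (0)·(1/3) = 11/3.
The best pure response is low price with expected payoff 25/6.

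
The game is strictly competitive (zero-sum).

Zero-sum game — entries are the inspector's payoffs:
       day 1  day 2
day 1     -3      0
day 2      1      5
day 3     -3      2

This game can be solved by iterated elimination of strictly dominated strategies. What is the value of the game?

Column day 2 is strictly dominated by day 1 for the inspectee (-3<0, 1<5, -3<2); eliminate day 2.
Row day 1 is strictly dominated by row day 2 (1>-3); eliminate day 1.
Row day 3 is strictly dominated by row day 2 (1>-3); eliminate day 3.
Only (day 2, day 1) remains, with payoff 1.

1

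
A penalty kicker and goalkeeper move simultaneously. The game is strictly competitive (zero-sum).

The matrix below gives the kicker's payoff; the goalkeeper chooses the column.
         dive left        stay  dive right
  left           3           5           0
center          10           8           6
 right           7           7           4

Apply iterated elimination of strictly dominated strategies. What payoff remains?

Column stay is strictly dominated by dive right for the goalkeeper (0<5, 6<8, 4<7); eliminate stay.
Column dive left is strictly dominated by dive right for the goalkeeper (0<3, 6<10, 4<7); eliminate dive left.
Row left is strictly dominated by row center (6>0); eliminate left.
Row right is strictly dominated by row center (6>4); eliminate right.
Only (center, dive right) remains, with payoff 6.

6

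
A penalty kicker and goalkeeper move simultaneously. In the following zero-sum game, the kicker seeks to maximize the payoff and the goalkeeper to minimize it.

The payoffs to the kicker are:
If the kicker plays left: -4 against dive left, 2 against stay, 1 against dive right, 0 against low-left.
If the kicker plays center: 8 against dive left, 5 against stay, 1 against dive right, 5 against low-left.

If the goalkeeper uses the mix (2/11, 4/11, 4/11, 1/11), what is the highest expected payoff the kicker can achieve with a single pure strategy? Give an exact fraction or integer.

left: (-4)·(2/11) + (2)·(4/11) + (1)·(4/11) + (0)·(1/11) = 4/11.
center: (8)·(2/11) + (5)·(4/11) + (1)·(4/11) + (5)·(1/11) = 45/11.
The best pure response is center with expected payoff 45/11.

45/11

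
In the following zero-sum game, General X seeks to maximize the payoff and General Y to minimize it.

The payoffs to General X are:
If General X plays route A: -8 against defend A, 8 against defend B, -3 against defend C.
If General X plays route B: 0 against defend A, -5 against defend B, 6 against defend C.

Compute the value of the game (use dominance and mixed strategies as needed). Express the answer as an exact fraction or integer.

-40/21

Column defend C is strictly dominated by defend A for General Y (it gives General X more in every row).
The remaining 2×2 game on (route A, route B) × (defend A, defend B) has no saddle point. Let General X play route A with probability p; indifference gives −8p = 8p − 5(1−p), so p = 5/21.
Similarly General Y's optimal q on defend A is 13/21, and the value is -8·(13/21) + (8)·(8/21) = -40/21.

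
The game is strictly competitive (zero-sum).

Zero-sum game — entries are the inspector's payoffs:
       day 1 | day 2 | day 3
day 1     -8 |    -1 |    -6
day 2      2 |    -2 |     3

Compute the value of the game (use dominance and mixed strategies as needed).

-18/11

Column day 3 is strictly dominated by day 1 for the inspectee (it gives the inspector more in every row).
The remaining 2×2 game on (day 1, day 2) × (day 1, day 2) has no saddle point. Let the inspector play day 1 with probability p; indifference gives −8p + 2(1−p) = −p − 2(1−p), so p = 4/11.
Similarly the inspectee's optimal q on day 1 is 1/11, and the value is -8·(1/11) + (-1)·(10/11) = -18/11.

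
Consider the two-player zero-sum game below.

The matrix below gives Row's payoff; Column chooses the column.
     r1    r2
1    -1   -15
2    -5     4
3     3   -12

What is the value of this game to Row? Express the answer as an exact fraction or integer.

-2

Row 1 is strictly dominated by row 3, so Row never plays it.
The remaining 2×2 game on (2, 3) × (r1, r2) has no saddle point. Let Row play 2 with probability p; indifference gives −5p + 3(1−p) = 4p − 12(1−p), so p = 5/8.
Similarly Column's optimal q on r1 is 2/3, and the value is -5·(2/3) + (4)·(1/3) = -2.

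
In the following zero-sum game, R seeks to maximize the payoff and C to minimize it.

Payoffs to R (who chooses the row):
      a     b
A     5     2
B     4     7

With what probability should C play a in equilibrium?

5/6

Row minima are 2 and 4, so R's maximin is 4; column maxima are 5 and 7, so C's minimax is 5. These differ, so the equilibrium is in mixed strategies.
Let C play a with probability q. R is indifferent when 5q + 2(1−q) = 4q + 7(1−q), giving q = 5/6.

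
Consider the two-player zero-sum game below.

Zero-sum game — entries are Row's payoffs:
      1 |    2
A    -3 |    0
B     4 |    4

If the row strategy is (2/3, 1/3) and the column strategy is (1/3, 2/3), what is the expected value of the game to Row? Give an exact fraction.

2/3

Against (1/3, 2/3), each row's expected payoff is A: -1; B: 4.
Taking the (2/3, 1/3)-weighted average: (2/3)·(-1) + (1/3)·(4) = 2/3.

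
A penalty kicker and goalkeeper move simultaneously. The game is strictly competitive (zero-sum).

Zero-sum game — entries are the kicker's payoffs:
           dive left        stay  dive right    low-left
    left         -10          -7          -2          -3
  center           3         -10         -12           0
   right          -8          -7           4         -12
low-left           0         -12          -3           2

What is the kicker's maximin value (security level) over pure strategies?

The worst-case payoff for each row is left: -10, center: -12, right: -12, low-left: -12.
The best of these is -10.

-10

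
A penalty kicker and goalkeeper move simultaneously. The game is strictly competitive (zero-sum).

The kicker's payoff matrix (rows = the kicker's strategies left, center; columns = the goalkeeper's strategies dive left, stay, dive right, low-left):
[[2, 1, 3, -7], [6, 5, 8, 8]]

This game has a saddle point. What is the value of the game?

Row minima: -7, 5 → the kicker's maximin is 5.
Column maxima: 6, 5, 8, 8 → the goalkeeper's minimax is 5.
They coincide at (center, stay), so the value is 5.

5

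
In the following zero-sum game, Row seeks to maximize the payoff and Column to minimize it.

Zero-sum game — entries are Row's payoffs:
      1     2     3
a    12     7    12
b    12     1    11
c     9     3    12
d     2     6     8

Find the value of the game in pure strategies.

Row minima: 7, 1, 3, 2 → Row's maximin is 7.
Column maxima: 12, 7, 12 → Column's minimax is 7.
They coincide at (a, 2), so the value is 7.

7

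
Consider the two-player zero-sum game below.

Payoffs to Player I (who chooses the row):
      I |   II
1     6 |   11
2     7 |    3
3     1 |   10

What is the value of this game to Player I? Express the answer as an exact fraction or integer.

Row 3 is strictly dominated by row 1, so Player I never plays it.
The remaining 2×2 game on (1, 2) × (I, II) has no saddle point. Let Player I play 1 with probability p; indifference gives 6p + 7(1−p) = 11p + 3(1−p), so p = 4/9.
Similarly Player II's optimal q on I is 8/9, and the value is 6·(8/9) + (11)·(1/9) = 59/9.

59/9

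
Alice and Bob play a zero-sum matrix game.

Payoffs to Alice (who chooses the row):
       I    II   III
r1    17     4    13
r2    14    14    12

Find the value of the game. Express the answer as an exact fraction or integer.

134/11

Column I is strictly dominated by III for Bob (it gives Alice more in every row).
The remaining 2×2 game on (r1, r2) × (II, III) has no saddle point. Let Alice play r1 with probability p; indifference gives 4p + 14(1−p) = 13p + 12(1−p), so p = 2/11.
Similarly Bob's optimal q on II is 1/11, and the value is 4·(1/11) + (13)·(10/11) = 134/11.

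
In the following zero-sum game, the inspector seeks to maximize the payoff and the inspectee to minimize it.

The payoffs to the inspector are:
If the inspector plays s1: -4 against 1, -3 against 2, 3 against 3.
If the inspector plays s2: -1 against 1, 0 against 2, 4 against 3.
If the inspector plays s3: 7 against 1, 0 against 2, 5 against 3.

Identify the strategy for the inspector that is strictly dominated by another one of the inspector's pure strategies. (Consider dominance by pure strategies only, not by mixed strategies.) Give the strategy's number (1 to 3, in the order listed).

Compare s1 with s2: -1 > -4, 0 > -3, 4 > 3.
So s2 strictly dominates s1 for the inspector; s1 is strictly dominated.

1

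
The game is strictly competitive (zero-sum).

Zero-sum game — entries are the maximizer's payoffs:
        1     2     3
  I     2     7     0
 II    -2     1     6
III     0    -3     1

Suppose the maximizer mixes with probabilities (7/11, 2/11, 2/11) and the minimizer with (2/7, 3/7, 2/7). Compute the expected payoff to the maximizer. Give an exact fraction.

Against (2/7, 3/7, 2/7), each row's expected payoff is I: 25/7; II: 11/7; III: -1.
Taking the (7/11, 2/11, 2/11)-weighted average: (7/11)·(25/7) + (2/11)·(11/7) + (2/11)·(-1) = 183/77.

183/77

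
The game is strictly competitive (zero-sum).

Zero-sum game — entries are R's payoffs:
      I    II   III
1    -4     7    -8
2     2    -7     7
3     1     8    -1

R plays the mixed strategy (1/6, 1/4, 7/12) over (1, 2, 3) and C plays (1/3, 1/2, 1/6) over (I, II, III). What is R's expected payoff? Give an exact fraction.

Against (1/3, 1/2, 1/6), each row's expected payoff is 1: 5/6; 2: -5/3; 3: 25/6.
Taking the (1/6, 1/4, 7/12)-weighted average: (1/6)·(5/6) + (1/4)·(-5/3) + (7/12)·(25/6) = 155/72.

155/72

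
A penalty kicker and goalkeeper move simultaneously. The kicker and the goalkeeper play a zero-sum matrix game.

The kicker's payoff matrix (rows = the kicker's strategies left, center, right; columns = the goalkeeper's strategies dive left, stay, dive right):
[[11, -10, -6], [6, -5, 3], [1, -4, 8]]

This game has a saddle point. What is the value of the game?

Row minima: -10, -5, -4 → the kicker's maximin is -4.
Column maxima: 11, -4, 8 → the goalkeeper's minimax is -4.
They coincide at (right, stay), so the value is -4.

-4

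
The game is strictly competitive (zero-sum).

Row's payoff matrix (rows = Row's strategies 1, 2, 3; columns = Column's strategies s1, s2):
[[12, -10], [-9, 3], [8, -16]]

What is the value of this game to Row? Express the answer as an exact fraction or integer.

Row 3 is strictly dominated by row 1, so Row never plays it.
The remaining 2×2 game on (1, 2) × (s1, s2) has no saddle point. Let Row play 1 with probability p; indifference gives 12p − 9(1−p) = −10p + 3(1−p), so p = 6/17.
Similarly Column's optimal q on s1 is 13/34, and the value is 12·(13/34) + (-10)·(21/34) = -27/17.

-27/17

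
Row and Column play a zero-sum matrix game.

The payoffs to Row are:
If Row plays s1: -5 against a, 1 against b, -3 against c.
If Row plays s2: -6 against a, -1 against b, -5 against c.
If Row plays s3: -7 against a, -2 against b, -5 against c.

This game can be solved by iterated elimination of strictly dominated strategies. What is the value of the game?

-5

Column b is strictly dominated by a for Column (-5<1, -6<-1, -7<-2); eliminate b.
Row s3 is strictly dominated by row s1 (-5>-7, -3>-5); eliminate s3.
Column c is strictly dominated by a for Column (-5<-3, -6<-5); eliminate c.
Row s2 is strictly dominated by row s1 (-5>-6); eliminate s2.
Only (s1, a) remains, with payoff -5.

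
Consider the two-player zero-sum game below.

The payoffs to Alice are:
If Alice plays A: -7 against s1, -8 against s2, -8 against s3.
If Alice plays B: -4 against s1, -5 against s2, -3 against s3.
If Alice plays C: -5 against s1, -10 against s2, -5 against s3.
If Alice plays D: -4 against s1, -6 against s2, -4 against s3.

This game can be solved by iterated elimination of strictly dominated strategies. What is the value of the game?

Column s1 is strictly dominated by s2 for Bob (-8<-7, -5<-4, -10<-5, -6<-4); eliminate s1.
Row D is strictly dominated by row B (-5>-6, -3>-4); eliminate D.
Row C is strictly dominated by row B (-5>-10, -3>-5); eliminate C.
Row A is strictly dominated by row B (-5>-8, -3>-8); eliminate A.
Column s3 is strictly dominated by s2 for Bob (-5<-3); eliminate s3.
Only (B, s2) remains, with payoff -5.

-5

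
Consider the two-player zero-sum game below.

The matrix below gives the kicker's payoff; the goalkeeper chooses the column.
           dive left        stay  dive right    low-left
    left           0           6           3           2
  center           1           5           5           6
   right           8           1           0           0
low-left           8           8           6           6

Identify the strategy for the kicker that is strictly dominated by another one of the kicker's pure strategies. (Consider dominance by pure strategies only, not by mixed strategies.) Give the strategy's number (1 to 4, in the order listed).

Compare left with low-left: 8 > 0, 8 > 6, 6 > 3, 6 > 2.
So low-left strictly dominates left for the kicker; left is strictly dominated.

1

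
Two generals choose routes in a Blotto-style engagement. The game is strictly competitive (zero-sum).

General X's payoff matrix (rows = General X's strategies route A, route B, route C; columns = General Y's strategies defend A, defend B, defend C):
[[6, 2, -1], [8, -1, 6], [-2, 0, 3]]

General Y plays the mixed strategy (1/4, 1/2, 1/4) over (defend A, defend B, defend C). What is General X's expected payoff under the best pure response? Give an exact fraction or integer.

3

route A: (6)·(1/4) + (2)·(1/2) + (-1)·(1/4) = 9/4.
route B: (8)·(1/4) + (-1)·(1/2) + (6)·(1/4) = 3.
route C: (-2)·(1/4) + (0)·(1/2) + (3)·(1/4) = 1/4.
The best pure response is route B with expected payoff 3.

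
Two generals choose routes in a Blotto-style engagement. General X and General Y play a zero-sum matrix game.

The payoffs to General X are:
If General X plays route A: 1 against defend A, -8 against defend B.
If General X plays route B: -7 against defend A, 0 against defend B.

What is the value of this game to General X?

Row minima are -8 and -7, so General X's maximin is -7; column maxima are 1 and 0, so General Y's minimax is 0. These differ, so the equilibrium is in mixed strategies.
Let General X play route A with probability p. General Y is indifferent when p − 7(1−p) = −8p, giving p = 7/16.
Let General Y play defend A with probability q. General X is indifferent when q − 8(1−q) = −7q, giving q = 1/2.
The value is 1·(1/2) + (-8)·(1/2) = -7/2.

-7/2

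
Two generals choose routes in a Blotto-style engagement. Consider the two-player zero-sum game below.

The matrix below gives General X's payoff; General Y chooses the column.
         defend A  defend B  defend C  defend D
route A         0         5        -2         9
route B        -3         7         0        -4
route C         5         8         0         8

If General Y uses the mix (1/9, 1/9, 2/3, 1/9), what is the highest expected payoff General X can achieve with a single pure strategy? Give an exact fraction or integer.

route A: (0)·(1/9) + (5)·(1/9) + (-2)·(2/3) + (9)·(1/9) = 2/9.
route B: (-3)·(1/9) + (7)·(1/9) + (0)·(2/3) + (-4)·(1/9) = 0.
route C: (5)·(1/9) + (8)·(1/9) + (0)·(2/3) + (8)·(1/9) = 7/3.
The best pure response is route C with expected payoff 7/3.

7/3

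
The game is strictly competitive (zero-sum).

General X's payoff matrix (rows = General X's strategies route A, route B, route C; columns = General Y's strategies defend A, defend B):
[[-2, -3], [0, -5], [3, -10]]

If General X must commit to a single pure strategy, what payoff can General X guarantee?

The worst-case payoff for each row is route A: -3, route B: -5, route C: -10.
The best of these is -3.

-3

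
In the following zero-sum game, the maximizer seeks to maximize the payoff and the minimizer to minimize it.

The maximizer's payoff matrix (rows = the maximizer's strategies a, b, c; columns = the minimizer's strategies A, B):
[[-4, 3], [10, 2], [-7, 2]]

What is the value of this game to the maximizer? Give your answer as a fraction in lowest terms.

Row c is strictly dominated by row a, so the maximizer never plays it.
The remaining 2×2 game on (a, b) × (A, B) has no saddle point. Let the maximizer play a with probability p; indifference gives −4p + 10(1−p) = 3p + 2(1−p), so p = 8/15.
Similarly the minimizer's optimal q on A is 1/15, and the value is -4·(1/15) + (3)·(14/15) = 38/15.

38/15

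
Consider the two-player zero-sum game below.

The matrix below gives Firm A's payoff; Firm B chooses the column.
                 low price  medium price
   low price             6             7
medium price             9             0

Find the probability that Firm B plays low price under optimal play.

7/10

Row minima are 6 and 0, so Firm A's maximin is 6; column maxima are 9 and 7, so Firm B's minimax is 7. These differ, so the equilibrium is in mixed strategies.
Let Firm B play low price with probability q. Firm A is indifferent when 6q + 7(1−q) = 9q, giving q = 7/10.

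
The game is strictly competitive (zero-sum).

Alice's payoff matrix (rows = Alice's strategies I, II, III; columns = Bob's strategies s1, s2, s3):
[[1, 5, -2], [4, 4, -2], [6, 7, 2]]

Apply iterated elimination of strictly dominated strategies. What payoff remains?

2

Column s2 is strictly dominated by s3 for Bob (-2<5, -2<4, 2<7); eliminate s2.
Column s1 is strictly dominated by s3 for Bob (-2<1, -2<4, 2<6); eliminate s1.
Row I is strictly dominated by row III (2>-2); eliminate I.
Row II is strictly dominated by row III (2>-2); eliminate II.
Only (III, s3) remains, with payoff 2.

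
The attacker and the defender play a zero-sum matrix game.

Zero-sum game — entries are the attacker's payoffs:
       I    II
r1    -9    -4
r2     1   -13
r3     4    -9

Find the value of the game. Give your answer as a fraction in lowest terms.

Row r2 is strictly dominated by row r3, so the attacker never plays it.
The remaining 2×2 game on (r1, r3) × (I, II) has no saddle point. Let the attacker play r1 with probability p; indifference gives −9p + 4(1−p) = −4p − 9(1−p), so p = 13/18.
Similarly the defender's optimal q on I is 5/18, and the value is -9·(5/18) + (-4)·(13/18) = -97/18.

-97/18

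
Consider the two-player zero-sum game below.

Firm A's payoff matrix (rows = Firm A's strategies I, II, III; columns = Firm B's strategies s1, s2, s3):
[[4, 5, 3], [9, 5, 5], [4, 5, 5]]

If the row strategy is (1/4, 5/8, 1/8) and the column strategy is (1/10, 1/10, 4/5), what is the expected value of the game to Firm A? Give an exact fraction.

77/16

Against (1/10, 1/10, 4/5), each row's expected payoff is I: 33/10; II: 27/5; III: 49/10.
Taking the (1/4, 5/8, 1/8)-weighted average: (1/4)·(33/10) + (5/8)·(27/5) + (1/8)·(49/10) = 77/16.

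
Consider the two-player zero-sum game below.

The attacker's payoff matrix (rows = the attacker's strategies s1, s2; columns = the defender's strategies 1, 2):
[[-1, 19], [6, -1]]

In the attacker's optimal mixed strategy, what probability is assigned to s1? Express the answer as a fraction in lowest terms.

7/27

Row minima are -1 and -1, so the attacker's maximin is -1; column maxima are 6 and 19, so the defender's minimax is 6. These differ, so the equilibrium is in mixed strategies.
Let the attacker play s1 with probability p. The defender is indifferent when −p + 6(1−p) = 19p − (1−p), giving p = 7/27.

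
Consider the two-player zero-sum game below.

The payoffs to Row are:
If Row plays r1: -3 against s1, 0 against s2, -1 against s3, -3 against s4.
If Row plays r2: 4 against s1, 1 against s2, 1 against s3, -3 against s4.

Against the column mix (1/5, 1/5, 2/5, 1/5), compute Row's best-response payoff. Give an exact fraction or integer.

4/5

r1: (-3)·(1/5) + (0)·(1/5) + (-1)·(2/5) + (-3)·(1/5) = -8/5.
r2: (4)·(1/5) + (1)·(1/5) + (1)·(2/5) + (-3)·(1/5) = 4/5.
The best pure response is r2 with expected payoff 4/5.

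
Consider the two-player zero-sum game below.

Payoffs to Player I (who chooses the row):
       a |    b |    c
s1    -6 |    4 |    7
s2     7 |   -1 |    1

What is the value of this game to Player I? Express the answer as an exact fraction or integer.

Column c is strictly dominated by b for Player II (it gives Player I more in every row).
The remaining 2×2 game on (s1, s2) × (a, b) has no saddle point. Let Player I play s1 with probability p; indifference gives −6p + 7(1−p) = 4p − (1−p), so p = 4/9.
Similarly Player II's optimal q on a is 5/18, and the value is -6·(5/18) + (4)·(13/18) = 11/9.

11/9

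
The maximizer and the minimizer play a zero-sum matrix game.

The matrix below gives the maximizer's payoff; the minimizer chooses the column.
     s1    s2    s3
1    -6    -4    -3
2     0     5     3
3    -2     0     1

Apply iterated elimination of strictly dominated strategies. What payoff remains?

0

Row 3 is strictly dominated by row 2 (0>-2, 5>0, 3>1); eliminate 3.
Row 1 is strictly dominated by row 2 (0>-6, 5>-4, 3>-3); eliminate 1.
Column s2 is strictly dominated by s1 for the minimizer (0<5); eliminate s2.
Column s3 is strictly dominated by s1 for the minimizer (0<3); eliminate s3.
Only (2, s1) remains, with payoff 0.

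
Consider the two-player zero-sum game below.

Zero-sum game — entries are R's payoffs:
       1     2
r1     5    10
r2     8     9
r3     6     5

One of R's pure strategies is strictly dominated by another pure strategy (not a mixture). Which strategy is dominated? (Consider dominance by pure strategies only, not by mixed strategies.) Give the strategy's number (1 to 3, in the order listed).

Compare r3 with r2: 8 > 6, 9 > 5.
So r2 strictly dominates r3 for R; r3 is strictly dominated.

3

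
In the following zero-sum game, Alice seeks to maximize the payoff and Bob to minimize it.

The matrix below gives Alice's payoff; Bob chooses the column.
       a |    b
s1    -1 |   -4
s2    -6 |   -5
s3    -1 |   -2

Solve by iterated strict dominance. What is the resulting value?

-2

Row s2 is strictly dominated by row s1 (-1>-6, -4>-5); eliminate s2.
Column a is strictly dominated by b for Bob (-4<-1, -2<-1); eliminate a.
Row s1 is strictly dominated by row s3 (-2>-4); eliminate s1.
Only (s3, b) remains, with payoff -2.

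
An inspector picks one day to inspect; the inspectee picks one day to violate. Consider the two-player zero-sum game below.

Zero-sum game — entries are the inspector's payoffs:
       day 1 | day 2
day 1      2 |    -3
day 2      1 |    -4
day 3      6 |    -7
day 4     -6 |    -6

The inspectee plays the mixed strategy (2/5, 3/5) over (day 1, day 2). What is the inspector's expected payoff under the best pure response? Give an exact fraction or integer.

-1

day 1: (2)·(2/5) + (-3)·(3/5) = -1.
day 2: (1)·(2/5) + (-4)·(3/5) = -2.
day 3: (6)·(2/5) + (-7)·(3/5) = -9/5.
day 4: (-6)·(2/5) + (-6)·(3/5) = -6.
The best pure response is day 1 with expected payoff -1.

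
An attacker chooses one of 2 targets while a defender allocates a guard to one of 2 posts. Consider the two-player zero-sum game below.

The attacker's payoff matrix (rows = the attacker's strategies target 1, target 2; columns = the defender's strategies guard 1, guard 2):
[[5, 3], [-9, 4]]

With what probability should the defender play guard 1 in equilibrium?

Row minima are 3 and -9, so the attacker's maximin is 3; column maxima are 5 and 4, so the defender's minimax is 4. These differ, so the equilibrium is in mixed strategies.
Let the defender play guard 1 with probability q. The attacker is indifferent when 5q + 3(1−q) = −9q + 4(1−q), giving q = 1/15.

1/15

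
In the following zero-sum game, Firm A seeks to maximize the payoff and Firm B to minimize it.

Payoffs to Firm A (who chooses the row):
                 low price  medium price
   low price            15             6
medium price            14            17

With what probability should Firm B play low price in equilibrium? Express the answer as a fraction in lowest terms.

11/12

Row minima are 6 and 14, so Firm A's maximin is 14; column maxima are 15 and 17, so Firm B's minimax is 15. These differ, so the equilibrium is in mixed strategies.
Let Firm B play low price with probability q. Firm A is indifferent when 15q + 6(1−q) = 14q + 17(1−q), giving q = 11/12.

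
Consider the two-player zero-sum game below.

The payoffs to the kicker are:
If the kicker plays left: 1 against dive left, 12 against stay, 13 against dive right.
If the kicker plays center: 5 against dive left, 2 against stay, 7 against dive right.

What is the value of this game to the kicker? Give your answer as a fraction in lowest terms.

Column dive right is strictly dominated by stay for the goalkeeper (it gives the kicker more in every row).
The remaining 2×2 game on (left, center) × (dive left, stay) has no saddle point. Let the kicker play left with probability p; indifference gives p + 5(1−p) = 12p + 2(1−p), so p = 3/14.
Similarly the goalkeeper's optimal q on dive left is 5/7, and the value is 1·(5/7) + (12)·(2/7) = 29/7.

29/7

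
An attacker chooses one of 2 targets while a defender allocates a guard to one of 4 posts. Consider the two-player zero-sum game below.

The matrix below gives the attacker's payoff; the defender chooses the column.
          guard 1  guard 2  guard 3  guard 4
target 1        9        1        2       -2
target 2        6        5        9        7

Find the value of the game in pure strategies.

5

Row minima: -2, 5 → the attacker's maximin is 5.
Column maxima: 9, 5, 9, 7 → the defender's minimax is 5.
They coincide at (target 2, guard 2), so the value is 5.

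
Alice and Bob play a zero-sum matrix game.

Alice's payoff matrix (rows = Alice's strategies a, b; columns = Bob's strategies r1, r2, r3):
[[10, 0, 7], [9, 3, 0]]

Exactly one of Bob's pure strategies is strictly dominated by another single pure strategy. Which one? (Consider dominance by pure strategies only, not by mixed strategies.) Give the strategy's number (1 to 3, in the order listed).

Bob prefers columns that give Alice less. Compare r1 with r2: 0 < 10, 3 < 9.
So r2 strictly dominates r1 for Bob; r1 is strictly dominated.

1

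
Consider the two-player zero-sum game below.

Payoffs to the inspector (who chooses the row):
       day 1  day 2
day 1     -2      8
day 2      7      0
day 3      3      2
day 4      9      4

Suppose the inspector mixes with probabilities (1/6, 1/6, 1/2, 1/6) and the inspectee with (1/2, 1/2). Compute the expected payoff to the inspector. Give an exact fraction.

41/12

Against (1/2, 1/2), each row's expected payoff is day 1: 3; day 2: 7/2; day 3: 5/2; day 4: 13/2.
Taking the (1/6, 1/6, 1/2, 1/6)-weighted average: (1/6)·(3) + (1/6)·(7/2) + (1/2)·(5/2) + (1/6)·(13/2) = 41/12.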